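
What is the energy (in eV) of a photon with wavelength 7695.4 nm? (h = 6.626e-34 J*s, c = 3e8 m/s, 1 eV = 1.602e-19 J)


E = hc/lambda = 6.626e-34 * 3e8 / 7.695e-06 = 2.583e-20 J = 0.1612 eV

0.1612 eV


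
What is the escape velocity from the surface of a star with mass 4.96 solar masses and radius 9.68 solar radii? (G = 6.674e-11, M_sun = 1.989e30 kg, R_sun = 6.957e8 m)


M = 4.96 * 1.989e30 kg = 9.86544e+30 kg; R = 9.68 * 6.957e8 m = 6.734376e+09 m. v_esc = sqrt(2GM/R) = sqrt(2 * 6.674e-11 * 9.86544e+30 / 6.734376e+09) = 442198.8904

442198.8904 m/s


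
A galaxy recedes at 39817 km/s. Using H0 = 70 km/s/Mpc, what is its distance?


d = v / H0 = 39817 / 70 = 568.8143

568.8143 Mpc


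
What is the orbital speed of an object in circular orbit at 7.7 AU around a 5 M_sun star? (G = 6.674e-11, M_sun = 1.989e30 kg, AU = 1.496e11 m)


v = sqrt(GM/r) = sqrt(6.674e-11 * 9.945e+30 / 1.152e+12) = 24004.0397

24004.0397 m/s


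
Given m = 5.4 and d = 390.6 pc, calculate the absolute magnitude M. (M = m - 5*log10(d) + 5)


M = m - 5*log10(d) + 5 = 5.4 - 5*log10(390.6) + 5 = -2.5587

-2.5587


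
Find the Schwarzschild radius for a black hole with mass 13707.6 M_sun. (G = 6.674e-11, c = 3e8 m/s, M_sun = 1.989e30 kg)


M = 13707.6 * 1.989e30 kg = 2.72644164e+34 kg. rs = 2GM/c^2 = 2 * 6.674e-11 * 2.72644164e+34 / (3e8)^2 = 4.044e+07

4.044e+07 m


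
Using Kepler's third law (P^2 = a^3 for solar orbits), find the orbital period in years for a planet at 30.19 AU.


P = a^(3/2) = 30.19^1.5 = 165.8802

165.8802 years


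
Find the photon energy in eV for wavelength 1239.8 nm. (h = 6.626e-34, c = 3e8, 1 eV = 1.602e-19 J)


E = hc/lambda = 6.626e-34 * 3e8 / 1.240e-06 = 1.603e-19 J = 1.0008 eV

1.0008 eV


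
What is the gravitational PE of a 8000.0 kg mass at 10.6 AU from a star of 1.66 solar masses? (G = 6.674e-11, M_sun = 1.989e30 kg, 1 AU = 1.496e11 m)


M = 1.66 * 1.989e30 kg = 3.30174e+30 kg; r = 10.6 AU * 1.496e11 m/AU = 1.58576e+12 m. U = -GM*m/r = -(6.674e-11 * 3.30174e+30 * 8000.0) / 1.58576e+12 = -1.112e+12

-1.112e+12 J


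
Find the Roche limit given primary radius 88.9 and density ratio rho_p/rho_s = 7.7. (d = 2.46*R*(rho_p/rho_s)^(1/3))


d_Roche = 2.46 * 88.9 * 7.7^(1/3) = 431.8508

431.8508


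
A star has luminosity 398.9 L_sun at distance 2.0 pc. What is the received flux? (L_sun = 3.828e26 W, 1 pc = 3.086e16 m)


F = L / (4*pi*d^2) = 1.527e+29 / (4*pi*(6.172e+16)^2) = 3.190e-06

3.190e-06 W/m^2


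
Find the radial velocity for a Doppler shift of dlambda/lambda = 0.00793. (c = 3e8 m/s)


v = (dlambda/lambda) * c = 0.00793 * 3e8 = 2.379e+06

2.379e+06 m/s


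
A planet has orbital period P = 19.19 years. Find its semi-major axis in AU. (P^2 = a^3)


a = P^(2/3) = 19.19^(2/3) = 7.1678

7.1678 AU


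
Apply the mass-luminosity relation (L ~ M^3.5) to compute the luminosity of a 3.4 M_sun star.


L/L_sun = (M/M_sun)^3.5 = 3.4^3.5 = 72.473

72.473 L_sun


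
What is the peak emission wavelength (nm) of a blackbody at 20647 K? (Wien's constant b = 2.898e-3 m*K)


lam_max = b / T = 2.898e-3 / 20647 = 1.404e-07 m = 140.3594 nm

140.3594 nm


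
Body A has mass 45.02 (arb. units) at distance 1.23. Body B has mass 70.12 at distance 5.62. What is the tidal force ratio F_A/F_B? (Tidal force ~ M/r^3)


Ratio = (M1/r1^3) / (M2/r2^3) = (45.02/1.23^3) / (70.12/5.62^3) = 61.2431

61.2431


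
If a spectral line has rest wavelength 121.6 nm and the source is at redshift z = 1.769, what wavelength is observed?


lam_obs = lam_emit * (1 + z) = 121.6 * (1 + 1.769) = 336.7104

336.7104 nm


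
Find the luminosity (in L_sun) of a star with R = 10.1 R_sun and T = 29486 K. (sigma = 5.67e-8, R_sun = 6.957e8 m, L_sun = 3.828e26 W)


R = 10.1 * 6.957e8 m = 7.02657e+09 m. L = 4*pi*R^2*sigma*T^4 = 4*pi*(7.02657e+09)^2 * 5.67e-8 * 29486^4 = 2.65915175e+31 W. L/L_sun = 2.65915175e+31 / 3.828e26 = 69465.8242

69465.8242 L_sun


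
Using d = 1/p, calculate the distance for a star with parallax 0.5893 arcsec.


d = 1/p = 1/0.5893 = 1.6969

1.6969 pc


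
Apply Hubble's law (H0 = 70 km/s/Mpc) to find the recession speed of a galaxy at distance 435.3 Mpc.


v = H0 * d = 70 * 435.3 = 30471.0

30471.0 km/s


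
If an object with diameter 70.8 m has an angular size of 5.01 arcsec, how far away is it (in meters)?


D = size / theta_rad, theta_rad = 5.01 * pi/(180*3600) = 2.429e-05, D = 2.915e+06

2.915e+06 m


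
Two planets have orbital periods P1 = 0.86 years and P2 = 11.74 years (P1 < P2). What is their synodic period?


1/P_syn = |1/P1 - 1/P2| = |1/0.86 - 1/11.74| => P_syn = 0.928

0.928 years


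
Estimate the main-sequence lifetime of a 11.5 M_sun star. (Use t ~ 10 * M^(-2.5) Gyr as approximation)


t = 10 * M^(-2.5) = 10 * 11.5^(-2.5) = 0.0223

0.0223 Gyr


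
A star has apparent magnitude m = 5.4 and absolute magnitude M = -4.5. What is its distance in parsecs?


d = 10^((m - M + 5)/5) = 10^((5.4 - -4.5 + 5)/5) = 954.9926

954.9926 pc


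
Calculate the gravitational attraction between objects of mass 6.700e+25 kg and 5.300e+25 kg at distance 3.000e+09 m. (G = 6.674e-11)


F = G*m1*m2/r^2 = 6.674e-11 * 6.700e+25 * 5.300e+25 / (3.000e+09)^2 = 6.674e-11 * 3.551e+51 / 9.000e+18 = 2.633e+22

2.633e+22 N


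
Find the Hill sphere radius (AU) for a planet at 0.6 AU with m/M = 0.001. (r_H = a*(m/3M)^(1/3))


r_H = a * (m/3M)^(1/3) = 0.6 * (0.001/3)^(1/3) = 0.0416

0.0416 AU


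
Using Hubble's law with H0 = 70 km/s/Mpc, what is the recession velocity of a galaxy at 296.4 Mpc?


v = H0 * d = 70 * 296.4 = 20748.0

20748.0 km/s


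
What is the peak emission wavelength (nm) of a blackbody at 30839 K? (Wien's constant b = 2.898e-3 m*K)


lam_max = b / T = 2.898e-3 / 30839 = 9.397e-08 m = 93.9719 nm

93.9719 nm


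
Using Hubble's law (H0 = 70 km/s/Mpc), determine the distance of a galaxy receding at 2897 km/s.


d = v / H0 = 2897 / 70 = 41.3857

41.3857 Mpc


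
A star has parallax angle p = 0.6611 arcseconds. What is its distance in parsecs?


d = 1/p = 1/0.6611 = 1.5126

1.5126 pc


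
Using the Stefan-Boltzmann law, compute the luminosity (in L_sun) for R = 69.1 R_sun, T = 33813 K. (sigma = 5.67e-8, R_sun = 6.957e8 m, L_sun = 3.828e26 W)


R = 69.1 * 6.957e8 m = 4.807287e+10 m. L = 4*pi*R^2*sigma*T^4 = 4*pi*(4.807287e+10)^2 * 5.67e-8 * 33813^4 = 2.152424082e+33 W. L/L_sun = 2.152424082e+33 / 3.828e26 = 5.623e+06

5.623e+06 L_sun


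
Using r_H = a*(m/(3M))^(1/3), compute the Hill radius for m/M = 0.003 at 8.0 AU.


r_H = a * (m/3M)^(1/3) = 8.0 * (0.003/3)^(1/3) = 0.8

0.8 AU


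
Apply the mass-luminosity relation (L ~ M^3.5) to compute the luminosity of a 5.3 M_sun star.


L/L_sun = (M/M_sun)^3.5 = 5.3^3.5 = 342.7406

342.7406 L_sun


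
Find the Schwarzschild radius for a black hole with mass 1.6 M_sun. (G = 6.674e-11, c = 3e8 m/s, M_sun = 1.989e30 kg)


M = 1.6 * 1.989e30 kg = 3.1824e+30 kg. rs = 2GM/c^2 = 2 * 6.674e-11 * 3.1824e+30 / (3e8)^2 = 4719.8528

4719.8528 m


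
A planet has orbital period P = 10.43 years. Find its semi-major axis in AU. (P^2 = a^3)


a = P^(2/3) = 10.43^(2/3) = 4.7737

4.7737 AU


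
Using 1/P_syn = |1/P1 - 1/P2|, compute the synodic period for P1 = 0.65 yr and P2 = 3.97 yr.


1/P_syn = |1/P1 - 1/P2| = |1/0.65 - 1/3.97| => P_syn = 0.7773

0.7773 years


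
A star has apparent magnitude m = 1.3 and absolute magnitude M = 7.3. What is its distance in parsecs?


d = 10^((m - M + 5)/5) = 10^((1.3 - 7.3 + 5)/5) = 0.631

0.631 pc


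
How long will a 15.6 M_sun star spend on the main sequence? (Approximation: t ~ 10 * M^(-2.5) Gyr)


t = 10 * M^(-2.5) = 10 * 15.6^(-2.5) = 0.0104

0.0104 Gyr


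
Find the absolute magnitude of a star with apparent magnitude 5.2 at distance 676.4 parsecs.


M = m - 5*log10(d) + 5 = 5.2 - 5*log10(676.4) + 5 = -3.951

-3.951


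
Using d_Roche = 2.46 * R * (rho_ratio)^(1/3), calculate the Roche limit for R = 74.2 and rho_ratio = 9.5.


d_Roche = 2.46 * 74.2 * 9.5^(1/3) = 386.5867

386.5867


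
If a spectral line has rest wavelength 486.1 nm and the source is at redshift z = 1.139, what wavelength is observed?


lam_obs = lam_emit * (1 + z) = 486.1 * (1 + 1.139) = 1039.7679

1039.7679 nm


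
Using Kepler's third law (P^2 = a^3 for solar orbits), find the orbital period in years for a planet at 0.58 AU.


P = a^(3/2) = 0.58^1.5 = 0.4417

0.4417 years


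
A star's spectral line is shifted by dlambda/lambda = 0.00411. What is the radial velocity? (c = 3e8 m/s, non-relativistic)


v = (dlambda/lambda) * c = 0.00411 * 3e8 = 1.233e+06

1.233e+06 m/s


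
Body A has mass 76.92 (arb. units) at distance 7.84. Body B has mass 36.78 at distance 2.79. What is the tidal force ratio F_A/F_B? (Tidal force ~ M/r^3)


Ratio = (M1/r1^3) / (M2/r2^3) = (76.92/7.84^3) / (36.78/2.79^3) = 0.0943

0.0943


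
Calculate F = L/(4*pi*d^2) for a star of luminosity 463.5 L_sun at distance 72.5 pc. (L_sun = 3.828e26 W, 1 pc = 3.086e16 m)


F = L / (4*pi*d^2) = 1.774e+29 / (4*pi*(2.237e+18)^2) = 2.821e-09

2.821e-09 W/m^2


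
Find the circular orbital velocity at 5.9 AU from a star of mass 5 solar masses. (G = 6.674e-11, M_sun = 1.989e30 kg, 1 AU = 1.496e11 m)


v = sqrt(GM/r) = sqrt(6.674e-11 * 9.945e+30 / 8.826e+11) = 27422.2883

27422.2883 m/s


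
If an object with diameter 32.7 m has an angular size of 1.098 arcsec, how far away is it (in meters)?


D = size / theta_rad, theta_rad = 1.098 * pi/(180*3600) = 5.323e-06, D = 6.143e+06

6.143e+06 m


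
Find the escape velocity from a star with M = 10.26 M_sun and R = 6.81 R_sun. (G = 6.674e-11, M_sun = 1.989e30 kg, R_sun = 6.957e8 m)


M = 10.26 * 1.989e30 kg = 2.040714e+31 kg; R = 6.81 * 6.957e8 m = 4.737717e+09 m. v_esc = sqrt(2GM/R) = sqrt(2 * 6.674e-11 * 2.040714e+31 / 4.737717e+09) = 758253.8312

758253.8312 m/s


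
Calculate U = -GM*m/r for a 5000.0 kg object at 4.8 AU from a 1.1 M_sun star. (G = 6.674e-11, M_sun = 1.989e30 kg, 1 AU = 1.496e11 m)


M = 1.1 * 1.989e30 kg = 2.1879e+30 kg; r = 4.8 AU * 1.496e11 m/AU = 7.1808e+11 m. U = -GM*m/r = -(6.674e-11 * 2.1879e+30 * 5000.0) / 7.1808e+11 = -1.017e+12

-1.017e+12 J


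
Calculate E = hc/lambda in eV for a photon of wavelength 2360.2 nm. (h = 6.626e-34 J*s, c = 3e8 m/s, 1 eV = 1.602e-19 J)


E = hc/lambda = 6.626e-34 * 3e8 / 2.360e-06 = 8.422e-20 J = 0.5257 eV

0.5257 eV


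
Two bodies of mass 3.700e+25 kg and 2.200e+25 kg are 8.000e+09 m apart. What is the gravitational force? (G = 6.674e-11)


F = G*m1*m2/r^2 = 6.674e-11 * 3.700e+25 * 2.200e+25 / (8.000e+09)^2 = 6.674e-11 * 8.140e+50 / 6.400e+19 = 8.488e+20

8.488e+20 N


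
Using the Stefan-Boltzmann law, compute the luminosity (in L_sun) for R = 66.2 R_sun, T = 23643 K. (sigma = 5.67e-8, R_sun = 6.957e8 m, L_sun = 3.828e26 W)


R = 66.2 * 6.957e8 m = 4.605534e+10 m. L = 4*pi*R^2*sigma*T^4 = 4*pi*(4.605534e+10)^2 * 5.67e-8 * 23643^4 = 4.72240508e+32 W. L/L_sun = 4.72240508e+32 / 3.828e26 = 1.234e+06

1.234e+06 L_sun


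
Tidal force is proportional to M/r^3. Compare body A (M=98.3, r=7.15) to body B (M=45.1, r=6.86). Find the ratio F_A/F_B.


Ratio = (M1/r1^3) / (M2/r2^3) = (98.3/7.15^3) / (45.1/6.86^3) = 1.925

1.925


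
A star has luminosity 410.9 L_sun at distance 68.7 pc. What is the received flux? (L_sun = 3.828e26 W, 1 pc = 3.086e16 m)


F = L / (4*pi*d^2) = 1.573e+29 / (4*pi*(2.120e+18)^2) = 2.785e-09

2.785e-09 W/m^2


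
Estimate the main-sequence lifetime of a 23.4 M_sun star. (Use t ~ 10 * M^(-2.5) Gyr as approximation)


t = 10 * M^(-2.5) = 10 * 23.4^(-2.5) = 0.0038

0.0038 Gyr


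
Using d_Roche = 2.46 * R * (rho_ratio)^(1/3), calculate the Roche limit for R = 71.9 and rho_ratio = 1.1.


d_Roche = 2.46 * 71.9 * 1.1^(1/3) = 182.5835

182.5835


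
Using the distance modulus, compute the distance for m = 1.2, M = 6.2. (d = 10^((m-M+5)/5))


d = 10^((m - M + 5)/5) = 10^((1.2 - 6.2 + 5)/5) = 1.0

1.0 pc


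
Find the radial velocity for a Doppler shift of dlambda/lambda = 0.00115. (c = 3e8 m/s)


v = (dlambda/lambda) * c = 0.00115 * 3e8 = 345000.0

345000.0 m/s


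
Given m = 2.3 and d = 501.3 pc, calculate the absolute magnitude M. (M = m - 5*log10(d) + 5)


M = m - 5*log10(d) + 5 = 2.3 - 5*log10(501.3) + 5 = -6.2005

-6.2005


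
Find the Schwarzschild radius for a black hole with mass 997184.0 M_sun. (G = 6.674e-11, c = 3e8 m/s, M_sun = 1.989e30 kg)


M = 997184.0 * 1.989e30 kg = 1.983398976e+36 kg. rs = 2GM/c^2 = 2 * 6.674e-11 * 1.983398976e+36 / (3e8)^2 = 2.942e+09

2.942e+09 m


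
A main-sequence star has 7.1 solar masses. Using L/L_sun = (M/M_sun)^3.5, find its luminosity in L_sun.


L/L_sun = (M/M_sun)^3.5 = 7.1^3.5 = 953.6834

953.6834 L_sun


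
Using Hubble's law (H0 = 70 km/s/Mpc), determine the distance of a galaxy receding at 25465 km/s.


d = v / H0 = 25465 / 70 = 363.7857

363.7857 Mpc


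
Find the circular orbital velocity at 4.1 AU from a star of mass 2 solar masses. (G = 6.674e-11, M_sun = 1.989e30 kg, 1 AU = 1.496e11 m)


v = sqrt(GM/r) = sqrt(6.674e-11 * 3.978e+30 / 6.134e+11) = 20805.0022

20805.0022 m/s


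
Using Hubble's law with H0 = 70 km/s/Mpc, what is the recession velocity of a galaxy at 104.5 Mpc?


v = H0 * d = 70 * 104.5 = 7315.0

7315.0 km/s


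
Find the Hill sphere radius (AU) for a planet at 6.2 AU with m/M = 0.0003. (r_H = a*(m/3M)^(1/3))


r_H = a * (m/3M)^(1/3) = 6.2 * (0.0003/3)^(1/3) = 0.2878

0.2878 AU


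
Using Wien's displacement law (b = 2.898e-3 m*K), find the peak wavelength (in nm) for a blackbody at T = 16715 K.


lam_max = b / T = 2.898e-3 / 16715 = 1.734e-07 m = 173.3772 nm

173.3772 nm


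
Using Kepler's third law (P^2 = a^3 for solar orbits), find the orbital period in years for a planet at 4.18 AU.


P = a^(3/2) = 4.18^1.5 = 8.546

8.546 years


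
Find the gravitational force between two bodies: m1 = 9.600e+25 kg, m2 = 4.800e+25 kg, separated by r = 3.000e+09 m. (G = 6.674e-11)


F = G*m1*m2/r^2 = 6.674e-11 * 9.600e+25 * 4.800e+25 / (3.000e+09)^2 = 6.674e-11 * 4.608e+51 / 9.000e+18 = 3.417e+22

3.417e+22 N


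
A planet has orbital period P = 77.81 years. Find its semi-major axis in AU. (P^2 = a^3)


a = P^(2/3) = 77.81^(2/3) = 18.226

18.226 AU


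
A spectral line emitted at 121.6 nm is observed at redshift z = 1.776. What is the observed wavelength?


lam_obs = lam_emit * (1 + z) = 121.6 * (1 + 1.776) = 337.5616

337.5616 nm


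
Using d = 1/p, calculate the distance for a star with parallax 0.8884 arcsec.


d = 1/p = 1/0.8884 = 1.1256

1.1256 pc


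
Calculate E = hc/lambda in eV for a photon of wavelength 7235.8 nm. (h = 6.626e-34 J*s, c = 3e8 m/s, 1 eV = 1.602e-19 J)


E = hc/lambda = 6.626e-34 * 3e8 / 7.236e-06 = 2.747e-20 J = 0.1715 eV

0.1715 eV


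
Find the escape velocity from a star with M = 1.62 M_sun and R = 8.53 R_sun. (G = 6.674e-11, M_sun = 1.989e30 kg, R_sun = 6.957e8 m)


M = 1.62 * 1.989e30 kg = 3.22218e+30 kg; R = 8.53 * 6.957e8 m = 5.934321e+09 m. v_esc = sqrt(2GM/R) = sqrt(2 * 6.674e-11 * 3.22218e+30 / 5.934321e+09) = 269213.9006

269213.9006 m/s


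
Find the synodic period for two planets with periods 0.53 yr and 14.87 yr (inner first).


1/P_syn = |1/P1 - 1/P2| = |1/0.53 - 1/14.87| => P_syn = 0.5496

0.5496 years


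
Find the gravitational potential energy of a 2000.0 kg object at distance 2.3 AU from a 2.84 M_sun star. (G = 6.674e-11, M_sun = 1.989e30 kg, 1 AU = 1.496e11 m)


M = 2.84 * 1.989e30 kg = 5.64876e+30 kg; r = 2.3 AU * 1.496e11 m/AU = 3.4408e+11 m. U = -GM*m/r = -(6.674e-11 * 5.64876e+30 * 2000.0) / 3.4408e+11 = -2.191e+12

-2.191e+12 J


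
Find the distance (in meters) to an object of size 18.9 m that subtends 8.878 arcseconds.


D = size / theta_rad, theta_rad = 8.878 * pi/(180*3600) = 4.304e-05, D = 439108.4521

439108.4521 m


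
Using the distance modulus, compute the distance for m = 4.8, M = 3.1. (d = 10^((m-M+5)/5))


d = 10^((m - M + 5)/5) = 10^((4.8 - 3.1 + 5)/5) = 21.8776

21.8776 pc


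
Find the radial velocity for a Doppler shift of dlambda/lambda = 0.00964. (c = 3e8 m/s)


v = (dlambda/lambda) * c = 0.00964 * 3e8 = 2.892e+06

2.892e+06 m/s


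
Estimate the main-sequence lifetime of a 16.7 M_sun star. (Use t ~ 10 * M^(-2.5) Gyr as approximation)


t = 10 * M^(-2.5) = 10 * 16.7^(-2.5) = 0.0088

0.0088 Gyr


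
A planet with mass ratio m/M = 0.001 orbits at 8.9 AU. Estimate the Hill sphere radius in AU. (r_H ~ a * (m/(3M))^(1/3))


r_H = a * (m/3M)^(1/3) = 8.9 * (0.001/3)^(1/3) = 0.6171

0.6171 AU


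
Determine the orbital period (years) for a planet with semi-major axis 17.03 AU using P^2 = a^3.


P = a^(3/2) = 17.03^1.5 = 70.2784

70.2784 years


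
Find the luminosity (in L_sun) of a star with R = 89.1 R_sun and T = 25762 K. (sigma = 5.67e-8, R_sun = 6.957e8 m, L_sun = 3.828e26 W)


R = 89.1 * 6.957e8 m = 6.198687e+10 m. L = 4*pi*R^2*sigma*T^4 = 4*pi*(6.198687e+10)^2 * 5.67e-8 * 25762^4 = 1.205898184e+33 W. L/L_sun = 1.205898184e+33 / 3.828e26 = 3.150e+06

3.150e+06 L_sun


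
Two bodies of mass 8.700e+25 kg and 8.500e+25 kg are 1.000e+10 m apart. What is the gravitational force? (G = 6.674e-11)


F = G*m1*m2/r^2 = 6.674e-11 * 8.700e+25 * 8.500e+25 / (1.000e+10)^2 = 6.674e-11 * 7.395e+51 / 1.000e+20 = 4.935e+21

4.935e+21 N


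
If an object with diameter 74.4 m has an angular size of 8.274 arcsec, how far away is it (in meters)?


D = size / theta_rad, theta_rad = 8.274 * pi/(180*3600) = 4.011e-05, D = 1.855e+06

1.855e+06 m


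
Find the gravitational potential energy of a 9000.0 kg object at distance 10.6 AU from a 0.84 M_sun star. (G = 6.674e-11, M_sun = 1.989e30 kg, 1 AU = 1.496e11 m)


M = 0.84 * 1.989e30 kg = 1.67076e+30 kg; r = 10.6 AU * 1.496e11 m/AU = 1.58576e+12 m. U = -GM*m/r = -(6.674e-11 * 1.67076e+30 * 9000.0) / 1.58576e+12 = -6.329e+11

-6.329e+11 J


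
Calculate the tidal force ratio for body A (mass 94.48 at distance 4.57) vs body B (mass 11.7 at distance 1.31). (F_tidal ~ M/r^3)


Ratio = (M1/r1^3) / (M2/r2^3) = (94.48/4.57^3) / (11.7/1.31^3) = 0.1902

0.1902


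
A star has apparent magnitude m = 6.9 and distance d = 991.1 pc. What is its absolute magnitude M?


M = m - 5*log10(d) + 5 = 6.9 - 5*log10(991.1) + 5 = -3.0806

-3.0806


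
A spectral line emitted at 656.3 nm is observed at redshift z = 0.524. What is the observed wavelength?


lam_obs = lam_emit * (1 + z) = 656.3 * (1 + 0.524) = 1000.2012

1000.2012 nm


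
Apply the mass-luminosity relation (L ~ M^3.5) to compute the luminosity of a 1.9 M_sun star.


L/L_sun = (M/M_sun)^3.5 = 1.9^3.5 = 9.4545

9.4545 L_sun


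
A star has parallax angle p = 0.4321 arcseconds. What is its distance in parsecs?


d = 1/p = 1/0.4321 = 2.3143

2.3143 pc


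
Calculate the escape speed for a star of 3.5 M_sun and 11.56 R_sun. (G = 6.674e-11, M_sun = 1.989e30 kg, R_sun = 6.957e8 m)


M = 3.5 * 1.989e30 kg = 6.9615e+30 kg; R = 11.56 * 6.957e8 m = 8.042292e+09 m. v_esc = sqrt(2GM/R) = sqrt(2 * 6.674e-11 * 6.9615e+30 / 8.042292e+09) = 339914.4241

339914.4241 m/s


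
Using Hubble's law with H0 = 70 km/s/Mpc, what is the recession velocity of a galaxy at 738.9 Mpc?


v = H0 * d = 70 * 738.9 = 51723.0

51723.0 km/s


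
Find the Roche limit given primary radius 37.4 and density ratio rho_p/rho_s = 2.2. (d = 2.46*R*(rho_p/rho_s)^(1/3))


d_Roche = 2.46 * 37.4 * 2.2^(1/3) = 119.6596

119.6596


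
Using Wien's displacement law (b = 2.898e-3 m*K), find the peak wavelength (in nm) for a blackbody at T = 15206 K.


lam_max = b / T = 2.898e-3 / 15206 = 1.906e-07 m = 190.5827 nm

190.5827 nm


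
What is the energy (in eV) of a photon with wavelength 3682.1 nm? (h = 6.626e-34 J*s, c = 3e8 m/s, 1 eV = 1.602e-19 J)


E = hc/lambda = 6.626e-34 * 3e8 / 3.682e-06 = 5.399e-20 J = 0.337 eV

0.337 eV


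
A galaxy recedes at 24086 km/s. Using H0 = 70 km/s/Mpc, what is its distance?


d = v / H0 = 24086 / 70 = 344.0857

344.0857 Mpc


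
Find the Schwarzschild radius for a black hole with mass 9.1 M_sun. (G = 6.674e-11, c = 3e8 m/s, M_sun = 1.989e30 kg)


M = 9.1 * 1.989e30 kg = 1.80999e+31 kg. rs = 2GM/c^2 = 2 * 6.674e-11 * 1.80999e+31 / (3e8)^2 = 26844.1628

26844.1628 m


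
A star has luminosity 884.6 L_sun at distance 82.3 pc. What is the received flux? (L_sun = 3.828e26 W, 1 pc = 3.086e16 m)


F = L / (4*pi*d^2) = 3.386e+29 / (4*pi*(2.540e+18)^2) = 4.178e-09

4.178e-09 W/m^2


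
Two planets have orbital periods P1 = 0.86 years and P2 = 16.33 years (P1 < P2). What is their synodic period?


1/P_syn = |1/P1 - 1/P2| = |1/0.86 - 1/16.33| => P_syn = 0.9078

0.9078 years


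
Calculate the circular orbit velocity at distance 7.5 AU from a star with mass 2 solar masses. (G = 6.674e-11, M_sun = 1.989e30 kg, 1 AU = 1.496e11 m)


v = sqrt(GM/r) = sqrt(6.674e-11 * 3.978e+30 / 1.122e+12) = 15382.5757

15382.5757 m/s


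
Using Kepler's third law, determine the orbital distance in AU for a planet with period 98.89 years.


a = P^(2/3) = 98.89^(2/3) = 21.3846

21.3846 AU


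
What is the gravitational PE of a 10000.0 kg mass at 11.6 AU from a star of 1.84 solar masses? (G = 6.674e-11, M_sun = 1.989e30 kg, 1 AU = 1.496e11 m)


M = 1.84 * 1.989e30 kg = 3.65976e+30 kg; r = 11.6 AU * 1.496e11 m/AU = 1.73536e+12 m. U = -GM*m/r = -(6.674e-11 * 3.65976e+30 * 10000.0) / 1.73536e+12 = -1.408e+12

-1.408e+12 J


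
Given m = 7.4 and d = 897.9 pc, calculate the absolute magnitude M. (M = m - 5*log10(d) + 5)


M = m - 5*log10(d) + 5 = 7.4 - 5*log10(897.9) + 5 = -2.3661

-2.3661


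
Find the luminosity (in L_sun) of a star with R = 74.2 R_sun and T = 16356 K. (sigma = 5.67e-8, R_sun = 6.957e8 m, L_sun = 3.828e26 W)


R = 74.2 * 6.957e8 m = 5.162094e+10 m. L = 4*pi*R^2*sigma*T^4 = 4*pi*(5.162094e+10)^2 * 5.67e-8 * 16356^4 = 1.358792521e+32 W. L/L_sun = 1.358792521e+32 / 3.828e26 = 354961.4736

354961.4736 L_sun


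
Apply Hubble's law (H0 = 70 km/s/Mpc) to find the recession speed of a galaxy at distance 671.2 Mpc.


v = H0 * d = 70 * 671.2 = 46984.0

46984.0 km/s


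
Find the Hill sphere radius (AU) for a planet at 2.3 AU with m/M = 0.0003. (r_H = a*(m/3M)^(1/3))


r_H = a * (m/3M)^(1/3) = 2.3 * (0.0003/3)^(1/3) = 0.1068

0.1068 AU


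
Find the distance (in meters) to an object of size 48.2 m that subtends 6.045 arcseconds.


D = size / theta_rad, theta_rad = 6.045 * pi/(180*3600) = 2.931e-05, D = 1.645e+06

1.645e+06 m


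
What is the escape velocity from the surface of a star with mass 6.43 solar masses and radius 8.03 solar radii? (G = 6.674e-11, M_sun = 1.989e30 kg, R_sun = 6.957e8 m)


M = 6.43 * 1.989e30 kg = 1.278927e+31 kg; R = 8.03 * 6.957e8 m = 5.586471e+09 m. v_esc = sqrt(2GM/R) = sqrt(2 * 6.674e-11 * 1.278927e+31 / 5.586471e+09) = 552792.5771

552792.5771 m/s


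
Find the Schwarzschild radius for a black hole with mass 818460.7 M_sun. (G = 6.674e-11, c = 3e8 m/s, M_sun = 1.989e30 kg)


M = 818460.7 * 1.989e30 kg = 1.627918332e+36 kg. rs = 2GM/c^2 = 2 * 6.674e-11 * 1.627918332e+36 / (3e8)^2 = 2.414e+09

2.414e+09 m


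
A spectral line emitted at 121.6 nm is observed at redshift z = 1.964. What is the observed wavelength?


lam_obs = lam_emit * (1 + z) = 121.6 * (1 + 1.964) = 360.4224

360.4224 nm


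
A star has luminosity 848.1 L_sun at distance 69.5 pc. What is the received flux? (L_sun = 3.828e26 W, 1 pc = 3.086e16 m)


F = L / (4*pi*d^2) = 3.247e+29 / (4*pi*(2.145e+18)^2) = 5.616e-09

5.616e-09 W/m^2


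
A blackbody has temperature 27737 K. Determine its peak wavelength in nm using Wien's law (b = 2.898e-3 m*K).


lam_max = b / T = 2.898e-3 / 27737 = 1.045e-07 m = 104.4814 nm

104.4814 nm


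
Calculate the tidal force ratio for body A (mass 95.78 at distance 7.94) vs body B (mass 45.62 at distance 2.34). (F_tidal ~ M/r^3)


Ratio = (M1/r1^3) / (M2/r2^3) = (95.78/7.94^3) / (45.62/2.34^3) = 0.0537

0.0537


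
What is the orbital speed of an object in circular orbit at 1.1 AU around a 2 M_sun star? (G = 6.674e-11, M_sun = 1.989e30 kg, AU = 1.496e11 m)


v = sqrt(GM/r) = sqrt(6.674e-11 * 3.978e+30 / 1.646e+11) = 40166.4409

40166.4409 m/s


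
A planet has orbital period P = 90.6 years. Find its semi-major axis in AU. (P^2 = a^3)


a = P^(2/3) = 90.6^(2/3) = 20.1721

20.1721 AU


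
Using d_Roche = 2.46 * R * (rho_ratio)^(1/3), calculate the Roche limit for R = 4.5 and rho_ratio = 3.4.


d_Roche = 2.46 * 4.5 * 3.4^(1/3) = 16.6459

16.6459


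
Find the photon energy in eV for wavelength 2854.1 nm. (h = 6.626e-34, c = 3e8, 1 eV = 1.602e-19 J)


E = hc/lambda = 6.626e-34 * 3e8 / 2.854e-06 = 6.965e-20 J = 0.4348 eV

0.4348 eV


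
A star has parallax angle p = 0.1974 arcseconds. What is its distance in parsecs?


d = 1/p = 1/0.1974 = 5.0659

5.0659 pc


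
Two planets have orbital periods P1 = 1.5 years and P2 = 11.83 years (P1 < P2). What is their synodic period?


1/P_syn = |1/P1 - 1/P2| = |1/1.5 - 1/11.83| => P_syn = 1.7178

1.7178 years


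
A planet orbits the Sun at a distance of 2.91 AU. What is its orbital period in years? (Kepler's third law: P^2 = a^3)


P = a^(3/2) = 2.91^1.5 = 4.9641

4.9641 years


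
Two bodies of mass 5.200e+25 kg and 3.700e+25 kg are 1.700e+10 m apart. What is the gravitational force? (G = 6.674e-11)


F = G*m1*m2/r^2 = 6.674e-11 * 5.200e+25 * 3.700e+25 / (1.700e+10)^2 = 6.674e-11 * 1.924e+51 / 2.890e+20 = 4.443e+20

4.443e+20 N


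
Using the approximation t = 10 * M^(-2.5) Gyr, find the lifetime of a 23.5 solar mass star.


t = 10 * M^(-2.5) = 10 * 23.5^(-2.5) = 0.0037

0.0037 Gyr


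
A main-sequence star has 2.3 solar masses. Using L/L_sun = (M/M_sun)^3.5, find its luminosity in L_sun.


L/L_sun = (M/M_sun)^3.5 = 2.3^3.5 = 18.4522

18.4522 L_sun


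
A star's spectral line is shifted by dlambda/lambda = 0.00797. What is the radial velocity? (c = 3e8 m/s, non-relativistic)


v = (dlambda/lambda) * c = 0.00797 * 3e8 = 2.391e+06

2.391e+06 m/s


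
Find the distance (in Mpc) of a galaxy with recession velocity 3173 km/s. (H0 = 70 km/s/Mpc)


d = v / H0 = 3173 / 70 = 45.3286

45.3286 Mpc


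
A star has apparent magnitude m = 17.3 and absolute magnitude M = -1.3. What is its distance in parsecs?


d = 10^((m - M + 5)/5) = 10^((17.3 - -1.3 + 5)/5) = 52480.746

52480.746 pc


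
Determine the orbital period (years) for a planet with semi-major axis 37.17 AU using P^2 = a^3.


P = a^(3/2) = 37.17^1.5 = 226.6151

226.6151 years


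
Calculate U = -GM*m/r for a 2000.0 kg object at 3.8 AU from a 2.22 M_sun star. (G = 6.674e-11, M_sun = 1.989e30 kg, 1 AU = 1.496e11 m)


M = 2.22 * 1.989e30 kg = 4.41558e+30 kg; r = 3.8 AU * 1.496e11 m/AU = 5.6848e+11 m. U = -GM*m/r = -(6.674e-11 * 4.41558e+30 * 2000.0) / 5.6848e+11 = -1.037e+12

-1.037e+12 J


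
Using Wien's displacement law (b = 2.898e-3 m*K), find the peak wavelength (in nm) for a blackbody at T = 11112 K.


lam_max = b / T = 2.898e-3 / 11112 = 2.608e-07 m = 260.7991 nm

260.7991 nm


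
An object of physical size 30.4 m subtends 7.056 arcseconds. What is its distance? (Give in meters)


D = size / theta_rad, theta_rad = 7.056 * pi/(180*3600) = 3.421e-05, D = 888669.2333

888669.2333 m


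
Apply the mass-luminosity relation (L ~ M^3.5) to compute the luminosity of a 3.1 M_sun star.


L/L_sun = (M/M_sun)^3.5 = 3.1^3.5 = 52.4525

52.4525 L_sun


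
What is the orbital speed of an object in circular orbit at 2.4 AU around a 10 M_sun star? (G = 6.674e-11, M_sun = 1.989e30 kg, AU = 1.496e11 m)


v = sqrt(GM/r) = sqrt(6.674e-11 * 1.989e+31 / 3.590e+11) = 60804.9695

60804.9695 m/s


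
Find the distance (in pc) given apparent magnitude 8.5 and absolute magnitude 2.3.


d = 10^((m - M + 5)/5) = 10^((8.5 - 2.3 + 5)/5) = 173.7801

173.7801 pc


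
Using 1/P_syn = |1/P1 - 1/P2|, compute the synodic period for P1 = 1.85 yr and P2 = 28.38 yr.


1/P_syn = |1/P1 - 1/P2| = |1/1.85 - 1/28.38| => P_syn = 1.979

1.979 years


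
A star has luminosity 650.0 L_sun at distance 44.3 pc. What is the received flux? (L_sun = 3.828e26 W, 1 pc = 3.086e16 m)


F = L / (4*pi*d^2) = 2.488e+29 / (4*pi*(1.367e+18)^2) = 1.059e-08

1.059e-08 W/m^2


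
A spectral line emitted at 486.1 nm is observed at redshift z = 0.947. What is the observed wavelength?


lam_obs = lam_emit * (1 + z) = 486.1 * (1 + 0.947) = 946.4367

946.4367 nm


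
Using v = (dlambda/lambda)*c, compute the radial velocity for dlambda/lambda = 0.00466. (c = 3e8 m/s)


v = (dlambda/lambda) * c = 0.00466 * 3e8 = 1.398e+06

1.398e+06 m/s


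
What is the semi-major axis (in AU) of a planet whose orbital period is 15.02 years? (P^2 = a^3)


a = P^(2/3) = 15.02^(2/3) = 6.0876

6.0876 AU


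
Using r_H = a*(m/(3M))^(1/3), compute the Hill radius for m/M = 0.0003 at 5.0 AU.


r_H = a * (m/3M)^(1/3) = 5.0 * (0.0003/3)^(1/3) = 0.2321

0.2321 AU


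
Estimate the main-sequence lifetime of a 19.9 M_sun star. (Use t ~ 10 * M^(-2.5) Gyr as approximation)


t = 10 * M^(-2.5) = 10 * 19.9^(-2.5) = 0.0057

0.0057 Gyr


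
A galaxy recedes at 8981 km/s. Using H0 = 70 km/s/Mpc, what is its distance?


d = v / H0 = 8981 / 70 = 128.3

128.3 Mpc


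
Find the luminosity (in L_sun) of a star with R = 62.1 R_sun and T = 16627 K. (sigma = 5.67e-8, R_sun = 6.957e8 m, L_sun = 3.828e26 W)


R = 62.1 * 6.957e8 m = 4.320297e+10 m. L = 4*pi*R^2*sigma*T^4 = 4*pi*(4.320297e+10)^2 * 5.67e-8 * 16627^4 = 1.016425886e+32 W. L/L_sun = 1.016425886e+32 / 3.828e26 = 265524.0037

265524.0037 L_sun


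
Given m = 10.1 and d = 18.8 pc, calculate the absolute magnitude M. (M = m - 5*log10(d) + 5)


M = m - 5*log10(d) + 5 = 10.1 - 5*log10(18.8) + 5 = 8.7292

8.7292


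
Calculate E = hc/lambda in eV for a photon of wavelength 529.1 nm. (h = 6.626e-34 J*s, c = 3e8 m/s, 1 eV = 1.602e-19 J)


E = hc/lambda = 6.626e-34 * 3e8 / 5.291e-07 = 3.757e-19 J = 2.3452 eV

2.3452 eV


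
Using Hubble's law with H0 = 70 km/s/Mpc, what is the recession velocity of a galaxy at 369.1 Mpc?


v = H0 * d = 70 * 369.1 = 25837.0

25837.0 km/s


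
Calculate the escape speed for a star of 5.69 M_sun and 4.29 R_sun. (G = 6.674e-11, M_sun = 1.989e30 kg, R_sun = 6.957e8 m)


M = 5.69 * 1.989e30 kg = 1.131741e+31 kg; R = 4.29 * 6.957e8 m = 2.984553e+09 m. v_esc = sqrt(2GM/R) = sqrt(2 * 6.674e-11 * 1.131741e+31 / 2.984553e+09) = 711446.0557

711446.0557 m/s


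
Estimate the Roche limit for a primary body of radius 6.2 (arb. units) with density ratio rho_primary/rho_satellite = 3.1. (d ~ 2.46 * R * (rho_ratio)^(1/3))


d_Roche = 2.46 * 6.2 * 3.1^(1/3) = 22.2389

22.2389


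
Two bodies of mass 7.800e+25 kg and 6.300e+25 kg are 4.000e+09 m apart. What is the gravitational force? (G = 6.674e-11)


F = G*m1*m2/r^2 = 6.674e-11 * 7.800e+25 * 6.300e+25 / (4.000e+09)^2 = 6.674e-11 * 4.914e+51 / 1.600e+19 = 2.050e+22

2.050e+22 N


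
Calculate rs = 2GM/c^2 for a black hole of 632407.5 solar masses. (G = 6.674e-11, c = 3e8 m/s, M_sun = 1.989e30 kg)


M = 632407.5 * 1.989e30 kg = 1.257858517e+36 kg. rs = 2GM/c^2 = 2 * 6.674e-11 * 1.257858517e+36 / (3e8)^2 = 1.866e+09

1.866e+09 m


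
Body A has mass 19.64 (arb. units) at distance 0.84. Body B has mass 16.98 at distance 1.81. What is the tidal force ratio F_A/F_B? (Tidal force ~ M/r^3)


Ratio = (M1/r1^3) / (M2/r2^3) = (19.64/0.84^3) / (16.98/1.81^3) = 11.5718

11.5718


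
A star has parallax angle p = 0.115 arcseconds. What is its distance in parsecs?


d = 1/p = 1/0.115 = 8.6957

8.6957 pc


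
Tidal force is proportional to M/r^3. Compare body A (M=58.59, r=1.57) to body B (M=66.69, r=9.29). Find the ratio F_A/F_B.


Ratio = (M1/r1^3) / (M2/r2^3) = (58.59/1.57^3) / (66.69/9.29^3) = 182.0166

182.0166


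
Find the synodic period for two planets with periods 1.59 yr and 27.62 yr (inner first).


1/P_syn = |1/P1 - 1/P2| = |1/1.59 - 1/27.62| => P_syn = 1.6871

1.6871 years


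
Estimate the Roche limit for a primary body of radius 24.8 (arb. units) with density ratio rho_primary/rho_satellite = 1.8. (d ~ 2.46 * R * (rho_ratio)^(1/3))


d_Roche = 2.46 * 24.8 * 1.8^(1/3) = 74.2126

74.2126


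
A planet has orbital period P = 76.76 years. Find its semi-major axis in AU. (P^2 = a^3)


a = P^(2/3) = 76.76^(2/3) = 18.0616

18.0616 AU


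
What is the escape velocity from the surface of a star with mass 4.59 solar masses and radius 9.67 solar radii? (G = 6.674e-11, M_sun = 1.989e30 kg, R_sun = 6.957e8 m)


M = 4.59 * 1.989e30 kg = 9.12951e+30 kg; R = 9.67 * 6.957e8 m = 6.727419e+09 m. v_esc = sqrt(2GM/R) = sqrt(2 * 6.674e-11 * 9.12951e+30 / 6.727419e+09) = 425605.8557

425605.8557 m/s


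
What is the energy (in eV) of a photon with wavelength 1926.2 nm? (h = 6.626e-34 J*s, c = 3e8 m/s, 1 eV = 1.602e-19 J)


E = hc/lambda = 6.626e-34 * 3e8 / 1.926e-06 = 1.032e-19 J = 0.6442 eV

0.6442 eV


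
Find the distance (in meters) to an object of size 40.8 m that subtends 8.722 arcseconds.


D = size / theta_rad, theta_rad = 8.722 * pi/(180*3600) = 4.229e-05, D = 964870.912

964870.912 m


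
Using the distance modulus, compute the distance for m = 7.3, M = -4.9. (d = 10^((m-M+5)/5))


d = 10^((m - M + 5)/5) = 10^((7.3 - -4.9 + 5)/5) = 2754.2287

2754.2287 pc


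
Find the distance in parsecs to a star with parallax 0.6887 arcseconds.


d = 1/p = 1/0.6887 = 1.452

1.452 pc


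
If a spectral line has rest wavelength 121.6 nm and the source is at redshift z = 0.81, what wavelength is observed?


lam_obs = lam_emit * (1 + z) = 121.6 * (1 + 0.81) = 220.096

220.096 nm


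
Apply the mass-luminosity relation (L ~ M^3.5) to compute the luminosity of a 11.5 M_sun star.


L/L_sun = (M/M_sun)^3.5 = 11.5^3.5 = 5157.5381

5157.5381 L_sun


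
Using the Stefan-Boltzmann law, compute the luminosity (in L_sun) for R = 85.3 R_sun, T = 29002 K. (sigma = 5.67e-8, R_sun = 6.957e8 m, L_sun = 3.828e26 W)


R = 85.3 * 6.957e8 m = 5.934321e+10 m. L = 4*pi*R^2*sigma*T^4 = 4*pi*(5.934321e+10)^2 * 5.67e-8 * 29002^4 = 1.775197938e+33 W. L/L_sun = 1.775197938e+33 / 3.828e26 = 4.637e+06

4.637e+06 L_sun


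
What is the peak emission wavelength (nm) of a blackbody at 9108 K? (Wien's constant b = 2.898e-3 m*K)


lam_max = b / T = 2.898e-3 / 9108 = 3.182e-07 m = 318.1818 nm

318.1818 nm


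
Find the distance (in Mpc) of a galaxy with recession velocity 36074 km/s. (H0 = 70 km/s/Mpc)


d = v / H0 = 36074 / 70 = 515.3429

515.3429 Mpc


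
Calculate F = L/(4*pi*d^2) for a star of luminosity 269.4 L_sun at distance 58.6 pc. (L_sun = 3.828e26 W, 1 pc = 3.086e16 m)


F = L / (4*pi*d^2) = 1.031e+29 / (4*pi*(1.808e+18)^2) = 2.509e-09

2.509e-09 W/m^2


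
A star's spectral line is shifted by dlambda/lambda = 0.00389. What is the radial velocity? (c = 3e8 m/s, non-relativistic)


v = (dlambda/lambda) * c = 0.00389 * 3e8 = 1.167e+06

1.167e+06 m/s


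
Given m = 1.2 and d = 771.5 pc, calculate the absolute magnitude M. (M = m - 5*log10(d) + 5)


M = m - 5*log10(d) + 5 = 1.2 - 5*log10(771.5) + 5 = -8.2367

-8.2367


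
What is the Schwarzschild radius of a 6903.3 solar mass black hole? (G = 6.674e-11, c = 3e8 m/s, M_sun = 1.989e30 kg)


M = 6903.3 * 1.989e30 kg = 1.37306637e+34 kg. rs = 2GM/c^2 = 2 * 6.674e-11 * 1.37306637e+34 / (3e8)^2 = 2.036e+07

2.036e+07 m


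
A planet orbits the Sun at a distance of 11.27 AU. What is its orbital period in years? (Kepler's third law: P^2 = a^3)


P = a^(3/2) = 11.27^1.5 = 37.8343

37.8343 years


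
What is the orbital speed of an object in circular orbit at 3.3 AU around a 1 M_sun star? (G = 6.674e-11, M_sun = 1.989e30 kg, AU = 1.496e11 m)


v = sqrt(GM/r) = sqrt(6.674e-11 * 1.989e+30 / 4.937e+11) = 16397.8808

16397.8808 m/s


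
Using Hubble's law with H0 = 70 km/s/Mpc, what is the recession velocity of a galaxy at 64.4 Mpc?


v = H0 * d = 70 * 64.4 = 4508.0

4508.0 km/s


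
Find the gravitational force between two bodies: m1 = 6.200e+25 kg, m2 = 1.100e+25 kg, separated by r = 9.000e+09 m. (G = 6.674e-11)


F = G*m1*m2/r^2 = 6.674e-11 * 6.200e+25 * 1.100e+25 / (9.000e+09)^2 = 6.674e-11 * 6.820e+50 / 8.100e+19 = 5.619e+20

5.619e+20 N


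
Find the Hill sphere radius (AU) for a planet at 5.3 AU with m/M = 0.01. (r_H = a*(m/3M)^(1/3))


r_H = a * (m/3M)^(1/3) = 5.3 * (0.01/3)^(1/3) = 0.7917

0.7917 AU


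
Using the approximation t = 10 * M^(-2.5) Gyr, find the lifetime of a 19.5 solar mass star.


t = 10 * M^(-2.5) = 10 * 19.5^(-2.5) = 0.006

0.006 Gyr


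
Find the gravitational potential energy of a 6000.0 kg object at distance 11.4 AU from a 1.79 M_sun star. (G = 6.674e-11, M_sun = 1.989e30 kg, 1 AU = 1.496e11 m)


M = 1.79 * 1.989e30 kg = 3.56031e+30 kg; r = 11.4 AU * 1.496e11 m/AU = 1.70544e+12 m. U = -GM*m/r = -(6.674e-11 * 3.56031e+30 * 6000.0) / 1.70544e+12 = -8.360e+11

-8.360e+11 J


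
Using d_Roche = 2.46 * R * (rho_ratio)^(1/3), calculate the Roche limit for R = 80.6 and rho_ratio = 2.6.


d_Roche = 2.46 * 80.6 * 2.6^(1/3) = 272.6432

272.6432


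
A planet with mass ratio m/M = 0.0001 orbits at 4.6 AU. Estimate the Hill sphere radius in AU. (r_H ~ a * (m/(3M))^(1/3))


r_H = a * (m/3M)^(1/3) = 4.6 * (0.0001/3)^(1/3) = 0.148

0.148 AU


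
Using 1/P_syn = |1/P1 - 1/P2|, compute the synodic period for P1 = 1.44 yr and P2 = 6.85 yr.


1/P_syn = |1/P1 - 1/P2| = |1/1.44 - 1/6.85| => P_syn = 1.8233

1.8233 years


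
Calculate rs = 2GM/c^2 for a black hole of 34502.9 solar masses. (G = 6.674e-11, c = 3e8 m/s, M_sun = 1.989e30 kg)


M = 34502.9 * 1.989e30 kg = 6.86262681e+34 kg. rs = 2GM/c^2 = 2 * 6.674e-11 * 6.86262681e+34 / (3e8)^2 = 1.018e+08

1.018e+08 m


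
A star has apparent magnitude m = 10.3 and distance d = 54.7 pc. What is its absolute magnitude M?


M = m - 5*log10(d) + 5 = 10.3 - 5*log10(54.7) + 5 = 6.6101

6.6101


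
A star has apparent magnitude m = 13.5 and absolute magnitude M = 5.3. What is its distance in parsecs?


d = 10^((m - M + 5)/5) = 10^((13.5 - 5.3 + 5)/5) = 436.5158

436.5158 pc


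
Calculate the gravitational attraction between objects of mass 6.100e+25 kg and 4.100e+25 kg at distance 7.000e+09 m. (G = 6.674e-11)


F = G*m1*m2/r^2 = 6.674e-11 * 6.100e+25 * 4.100e+25 / (7.000e+09)^2 = 6.674e-11 * 2.501e+51 / 4.900e+19 = 3.406e+21

3.406e+21 N


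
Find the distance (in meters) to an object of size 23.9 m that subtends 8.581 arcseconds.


D = size / theta_rad, theta_rad = 8.581 * pi/(180*3600) = 4.160e-05, D = 574493.517

574493.517 m


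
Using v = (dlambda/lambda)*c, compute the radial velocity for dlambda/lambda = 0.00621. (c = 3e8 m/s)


v = (dlambda/lambda) * c = 0.00621 * 3e8 = 1.863e+06

1.863e+06 m/s


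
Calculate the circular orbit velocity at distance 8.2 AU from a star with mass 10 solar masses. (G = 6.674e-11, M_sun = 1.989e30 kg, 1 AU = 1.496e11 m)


v = sqrt(GM/r) = sqrt(6.674e-11 * 1.989e+31 / 1.227e+12) = 32895.5968

32895.5968 m/s


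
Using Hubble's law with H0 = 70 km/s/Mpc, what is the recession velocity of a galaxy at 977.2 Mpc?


v = H0 * d = 70 * 977.2 = 68404.0

68404.0 km/s


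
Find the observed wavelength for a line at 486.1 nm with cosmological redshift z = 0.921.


lam_obs = lam_emit * (1 + z) = 486.1 * (1 + 0.921) = 933.7981

933.7981 nm


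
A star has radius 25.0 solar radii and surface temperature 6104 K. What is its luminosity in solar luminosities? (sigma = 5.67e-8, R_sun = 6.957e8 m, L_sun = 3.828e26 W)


R = 25.0 * 6.957e8 m = 1.73925e+10 m. L = 4*pi*R^2*sigma*T^4 = 4*pi*(1.73925e+10)^2 * 5.67e-8 * 6104^4 = 2.992092715e+29 W. L/L_sun = 2.992092715e+29 / 3.828e26 = 781.6334

781.6334 L_sun
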